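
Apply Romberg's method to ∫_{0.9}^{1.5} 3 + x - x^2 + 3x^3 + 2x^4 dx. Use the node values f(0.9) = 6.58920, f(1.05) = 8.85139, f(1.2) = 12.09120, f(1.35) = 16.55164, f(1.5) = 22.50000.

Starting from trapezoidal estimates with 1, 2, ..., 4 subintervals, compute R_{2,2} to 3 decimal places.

7.744

R_{0,0} (trapezoid, 1 panel, h=0.6000): 8.72676
R_{1,0} (trapezoid, 2 panels, h=0.3000): 7.99074
R_{2,0} (trapezoid, 4 panels, h=0.1500): 7.80582
R_{1,1} = 7.99074 + (7.99074 − 8.72676)/3 = 7.74540
R_{2,1} = 7.80582 + (7.80582 − 7.99074)/3 = 7.74418
R_{2,2} = 7.74418 + (7.74418 − 7.74540)/15 = 7.74410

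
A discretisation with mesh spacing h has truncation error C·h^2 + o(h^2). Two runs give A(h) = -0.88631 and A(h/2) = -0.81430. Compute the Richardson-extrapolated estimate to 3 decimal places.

-0.790

The leading error scales as h^2; refining by a factor of 2 reduces it by 2^2 = 4.
Extrapolated value = (4·A(h/2) − A(h)) / (4 − 1)
= (4·(-0.81430) − (-0.88631)) / 3
= -2.37089 / 3 = -0.79030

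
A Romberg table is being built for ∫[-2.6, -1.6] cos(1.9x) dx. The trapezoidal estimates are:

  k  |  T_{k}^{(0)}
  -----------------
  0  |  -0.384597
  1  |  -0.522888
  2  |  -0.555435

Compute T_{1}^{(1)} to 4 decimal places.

-0.5690

T_{1}^{(1)} = (4·(-0.522888) − (-0.384597)) / 3 = -0.568985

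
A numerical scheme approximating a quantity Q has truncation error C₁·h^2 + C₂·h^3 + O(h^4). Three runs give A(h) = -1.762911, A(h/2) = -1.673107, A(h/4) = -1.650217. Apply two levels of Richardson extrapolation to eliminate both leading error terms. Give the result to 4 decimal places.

-1.6425

First eliminate the h^2 term (factor 2^2 = 4):
  B₁ = (4·(-1.673107) − (-1.762911))/3 = -1.643172
  B₂ = (4·(-1.650217) − (-1.673107))/3 = -1.642587
Then eliminate the h^3 term (factor 2^3 = 8):
  (8·(-1.642587) − (-1.643172))/7 = -1.642503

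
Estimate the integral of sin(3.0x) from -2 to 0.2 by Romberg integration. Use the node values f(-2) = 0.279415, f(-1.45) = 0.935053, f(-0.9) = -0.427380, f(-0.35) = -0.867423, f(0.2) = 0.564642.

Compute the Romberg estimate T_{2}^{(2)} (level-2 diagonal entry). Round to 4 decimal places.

0.0720

T_{0}^{(0)} (trapezoid, 1 panel, h=2.2000): 0.928463
T_{1}^{(0)} (trapezoid, 2 panels, h=1.1000): -0.005887
T_{2}^{(0)} (trapezoid, 4 panels, h=0.5500): 0.034253
T_{1}^{(1)} = -0.005887 + (-0.005887 − 0.928463)/3 = -0.317337
T_{2}^{(1)} = 0.034253 + (0.034253 − (-0.005887))/3 = 0.047633
T_{2}^{(2)} = 0.047633 + (0.047633 − (-0.317337))/15 = 0.071964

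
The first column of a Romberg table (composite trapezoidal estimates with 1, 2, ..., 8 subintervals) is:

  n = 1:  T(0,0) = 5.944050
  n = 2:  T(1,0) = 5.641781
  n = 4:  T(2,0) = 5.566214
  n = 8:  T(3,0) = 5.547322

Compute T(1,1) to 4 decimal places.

5.5410

Richardson extrapolation on the trapezoidal column (denominator 4−1=3):
T(1,1) = 5.641781 + (5.641781 − 5.944050)/3 = 5.541025
(Column j=1 coincides with Simpson's rule on the same nodes.)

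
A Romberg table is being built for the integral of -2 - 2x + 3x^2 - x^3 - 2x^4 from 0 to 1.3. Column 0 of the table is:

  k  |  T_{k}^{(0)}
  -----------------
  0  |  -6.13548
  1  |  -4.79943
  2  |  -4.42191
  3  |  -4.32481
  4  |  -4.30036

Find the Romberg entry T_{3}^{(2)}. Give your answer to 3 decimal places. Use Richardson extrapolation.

-4.292

Richardson extrapolation on the trapezoidal column (denominator 4−1=3):
T_{2}^{(1)} = (4·(-4.42191) − (-4.79943)) / 3 = -4.29607
T_{3}^{(1)} = -4.32481 + (-4.32481 − (-4.42191))/3 = -4.29244
T_{3}^{(2)} = -4.29244 + (-4.29244 − (-4.29607))/15 = -4.29220
(Column j=1 coincides with Simpson's rule on the same nodes.)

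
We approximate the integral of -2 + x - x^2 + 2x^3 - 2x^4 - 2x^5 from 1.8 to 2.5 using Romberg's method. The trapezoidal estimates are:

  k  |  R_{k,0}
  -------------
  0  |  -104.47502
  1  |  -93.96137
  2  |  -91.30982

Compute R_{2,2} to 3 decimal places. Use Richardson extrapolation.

R_{1,1} = (4·(-93.96137) − (-104.47502)) / 3 = -90.45682
R_{2,1} = -91.30982 + (-91.30982 − (-93.96137))/3 = -90.42597
R_{2,2} = (16·(-90.42597) − (-90.45682)) / 15 = -90.42391

-90.424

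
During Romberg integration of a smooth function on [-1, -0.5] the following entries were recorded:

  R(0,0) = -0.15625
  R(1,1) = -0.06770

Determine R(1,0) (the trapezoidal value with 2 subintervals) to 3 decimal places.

-0.090

From R(1,1) = (4·R(1,0) − R(0,0))/3, solve for R(1,0):
4·R(1,0) = 3·(-0.06770) + (-0.15625) = -0.35935
R(1,0) = -0.08984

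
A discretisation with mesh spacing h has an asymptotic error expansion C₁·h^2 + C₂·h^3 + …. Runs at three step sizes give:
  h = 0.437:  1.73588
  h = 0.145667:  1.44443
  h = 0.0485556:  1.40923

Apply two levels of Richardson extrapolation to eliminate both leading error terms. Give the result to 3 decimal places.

1.405

First eliminate the h^2 term (factor 3^2 = 9):
  B₁ = (9·1.44443 − 1.73588)/8 = 1.40800
  B₂ = (9·1.40923 − 1.44443)/8 = 1.40483
Then eliminate the h^3 term (factor 3^3 = 27):
  (27·1.40483 − 1.40800)/26 = 1.40471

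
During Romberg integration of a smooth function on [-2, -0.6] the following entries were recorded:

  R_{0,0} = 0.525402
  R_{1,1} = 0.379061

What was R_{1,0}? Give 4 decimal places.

0.4156

From R_{1,1} = (4·R_{1,0} − R_{0,0})/3, solve for R_{1,0}:
4·R_{1,0} = 3·0.379061 + 0.525402 = 1.662585
R_{1,0} = 0.415646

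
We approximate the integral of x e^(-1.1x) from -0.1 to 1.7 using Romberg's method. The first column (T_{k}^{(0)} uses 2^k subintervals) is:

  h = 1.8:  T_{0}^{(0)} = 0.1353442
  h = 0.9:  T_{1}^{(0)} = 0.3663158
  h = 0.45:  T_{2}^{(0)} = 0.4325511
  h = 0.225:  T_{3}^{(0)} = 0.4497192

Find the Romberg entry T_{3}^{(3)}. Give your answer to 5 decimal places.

0.45550

Richardson extrapolation on the trapezoidal column (denominator 4−1=3):
T_{1}^{(1)} = 0.3663158 + (0.3663158 − 0.1353442)/3 = 0.4433063
T_{2}^{(1)} = (4·0.4325511 − 0.3663158) / 3 = 0.4546295
T_{3}^{(1)} = 0.4497192 + (0.4497192 − 0.4325511)/3 = 0.4554419
T_{2}^{(2)} = (16·0.4546295 − 0.4433063) / 15 = 0.4553844
T_{3}^{(2)} = (16·0.4554419 − 0.4546295) / 15 = 0.4554961
T_{3}^{(3)} = 0.4554961 + (0.4554961 − 0.4553844)/63 = 0.4554979
(Column j=1 coincides with Simpson's rule on the same nodes.)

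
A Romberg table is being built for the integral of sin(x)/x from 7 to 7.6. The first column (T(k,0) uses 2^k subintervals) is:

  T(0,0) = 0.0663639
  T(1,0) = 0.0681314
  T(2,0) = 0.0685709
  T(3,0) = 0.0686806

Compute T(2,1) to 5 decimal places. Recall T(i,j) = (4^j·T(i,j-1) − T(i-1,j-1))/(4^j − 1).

Richardson extrapolation on the trapezoidal column (denominator 4−1=3):
T(2,1) = 0.0685709 + (0.0685709 − 0.0681314)/3 = 0.0687174

0.06872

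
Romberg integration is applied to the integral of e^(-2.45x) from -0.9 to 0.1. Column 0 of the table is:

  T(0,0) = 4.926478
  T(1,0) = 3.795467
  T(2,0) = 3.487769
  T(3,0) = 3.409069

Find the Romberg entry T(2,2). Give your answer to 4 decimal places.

T(1,1) = 3.795467 + (3.795467 − 4.926478)/3 = 3.418463
T(2,1) = (4·3.487769 − 3.795467) / 3 = 3.385203
T(2,2) = 3.385203 + (3.385203 − 3.418463)/15 = 3.382986

3.3830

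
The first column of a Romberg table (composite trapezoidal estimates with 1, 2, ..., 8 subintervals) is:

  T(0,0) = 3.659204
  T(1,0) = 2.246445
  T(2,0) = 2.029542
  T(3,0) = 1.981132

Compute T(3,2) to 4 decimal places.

Richardson extrapolation on the trapezoidal column (denominator 4−1=3):
T(2,1) = 2.029542 + (2.029542 − 2.246445)/3 = 1.957241
T(3,1) = (4·1.981132 − 2.029542) / 3 = 1.964995
T(3,2) = 1.964995 + (1.964995 − 1.957241)/15 = 1.965512

1.9655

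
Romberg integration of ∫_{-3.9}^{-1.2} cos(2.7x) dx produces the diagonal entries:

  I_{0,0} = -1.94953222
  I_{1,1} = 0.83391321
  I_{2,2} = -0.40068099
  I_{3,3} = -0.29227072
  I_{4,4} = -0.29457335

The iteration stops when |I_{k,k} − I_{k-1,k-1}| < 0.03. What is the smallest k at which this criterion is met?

k = 4

|I_{1,1} − I_{0,0}| = 2.78344543 ≥ 0.03
|I_{2,2} − I_{1,1}| = 1.23459420 ≥ 0.03
|I_{3,3} − I_{2,2}| = 0.10841027 ≥ 0.03
|I_{4,4} − I_{3,3}| = 0.00230263 < 0.03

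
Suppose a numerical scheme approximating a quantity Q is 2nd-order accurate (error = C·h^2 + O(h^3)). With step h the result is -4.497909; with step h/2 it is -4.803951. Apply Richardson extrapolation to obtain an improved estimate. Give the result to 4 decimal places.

-4.9060

Extrapolated value = (4·A(h/2) − A(h)) / (4 − 1)
= (4·(-4.803951) − (-4.497909)) / 3
= -14.717895 / 3 = -4.905965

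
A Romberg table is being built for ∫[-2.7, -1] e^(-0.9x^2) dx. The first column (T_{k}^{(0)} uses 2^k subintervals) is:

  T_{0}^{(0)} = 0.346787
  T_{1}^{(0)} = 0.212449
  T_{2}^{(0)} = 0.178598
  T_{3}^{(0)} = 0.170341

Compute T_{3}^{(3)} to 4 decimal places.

0.1676

T_{1}^{(1)} = 0.212449 + (0.212449 − 0.346787)/3 = 0.167670
T_{2}^{(1)} = (4·0.178598 − 0.212449) / 3 = 0.167314
T_{3}^{(1)} = 0.170341 + (0.170341 − 0.178598)/3 = 0.167589
T_{2}^{(2)} = (16·0.167314 − 0.167670) / 15 = 0.167290
T_{3}^{(2)} = 0.167589 + (0.167589 − 0.167314)/15 = 0.167607
T_{3}^{(3)} = (64·0.167607 − 0.167290) / 63 = 0.167612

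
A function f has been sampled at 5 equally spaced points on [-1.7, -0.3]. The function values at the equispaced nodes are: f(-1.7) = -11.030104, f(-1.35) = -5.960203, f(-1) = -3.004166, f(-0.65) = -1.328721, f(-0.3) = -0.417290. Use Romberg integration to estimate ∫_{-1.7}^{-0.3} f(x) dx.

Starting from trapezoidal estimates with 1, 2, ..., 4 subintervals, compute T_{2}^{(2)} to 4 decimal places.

T_{0}^{(0)} (trapezoid, 1 panel, h=1.4000): -8.013176
T_{1}^{(0)} (trapezoid, 2 panels, h=0.7000): -6.109504
T_{2}^{(0)} (trapezoid, 4 panels, h=0.3500): -5.605875
T_{1}^{(1)} = -6.109504 + (-6.109504 − (-8.013176))/3 = -5.474947
T_{2}^{(1)} = -5.605875 + (-5.605875 − (-6.109504))/3 = -5.437999
T_{2}^{(2)} = -5.437999 + (-5.437999 − (-5.474947))/15 = -5.435536

-5.4355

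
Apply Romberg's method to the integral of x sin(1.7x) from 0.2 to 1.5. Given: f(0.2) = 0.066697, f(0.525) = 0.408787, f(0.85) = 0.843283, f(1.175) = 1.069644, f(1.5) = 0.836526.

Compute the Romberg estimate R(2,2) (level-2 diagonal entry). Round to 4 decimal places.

0.9209

R(0,0) (trapezoid, 1 panel, h=1.3000): 0.587095
R(1,0) (trapezoid, 2 panels, h=0.6500): 0.841681
R(2,0) (trapezoid, 4 panels, h=0.3250): 0.901331
R(1,1) = 0.841681 + (0.841681 − 0.587095)/3 = 0.926543
R(2,1) = 0.901331 + (0.901331 − 0.841681)/3 = 0.921214
R(2,2) = 0.921214 + (0.921214 − 0.926543)/15 = 0.920859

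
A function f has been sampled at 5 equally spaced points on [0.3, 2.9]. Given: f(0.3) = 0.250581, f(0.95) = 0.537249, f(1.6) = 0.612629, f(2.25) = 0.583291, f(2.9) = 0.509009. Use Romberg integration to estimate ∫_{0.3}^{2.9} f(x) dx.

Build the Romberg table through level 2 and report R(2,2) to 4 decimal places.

R(0,0) (trapezoid, 1 panel, h=2.6000): 0.987467
R(1,0) (trapezoid, 2 panels, h=1.3000): 1.290151
R(2,0) (trapezoid, 4 panels, h=0.6500): 1.373427
R(1,1) = 1.290151 + (1.290151 − 0.987467)/3 = 1.391046
R(2,1) = 1.373427 + (1.373427 − 1.290151)/3 = 1.401186
R(2,2) = 1.401186 + (1.401186 − 1.391046)/15 = 1.401862

1.4019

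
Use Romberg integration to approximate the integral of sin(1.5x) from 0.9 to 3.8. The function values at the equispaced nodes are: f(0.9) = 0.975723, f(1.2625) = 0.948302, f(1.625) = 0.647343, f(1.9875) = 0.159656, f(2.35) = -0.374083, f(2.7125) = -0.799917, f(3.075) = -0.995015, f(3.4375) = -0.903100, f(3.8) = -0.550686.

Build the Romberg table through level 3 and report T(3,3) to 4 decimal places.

-0.4105

T(0,0) (trapezoid, 1 panel, h=2.9000): 0.616304
T(1,0) (trapezoid, 2 panels, h=1.4500): -0.234269
T(2,0) (trapezoid, 4 panels, h=0.7250): -0.369196
T(3,0) (trapezoid, 8 panels, h=0.3625): -0.400307
T(1,1) = -0.234269 + (-0.234269 − 0.616304)/3 = -0.517793
T(2,1) = -0.369196 + (-0.369196 − (-0.234269))/3 = -0.414172
T(3,1) = -0.400307 + (-0.400307 − (-0.369196))/3 = -0.410677
T(2,2) = -0.414172 + (-0.414172 − (-0.517793))/15 = -0.407264
T(3,2) = -0.410677 + (-0.410677 − (-0.414172))/15 = -0.410444
T(3,3) = -0.410444 + (-0.410444 − (-0.407264))/63 = -0.410494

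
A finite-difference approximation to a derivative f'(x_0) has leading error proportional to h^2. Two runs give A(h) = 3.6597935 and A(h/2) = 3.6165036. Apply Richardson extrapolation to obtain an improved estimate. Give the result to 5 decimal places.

The leading error scales as h^2; refining by a factor of 2 reduces it by 2^2 = 4.
Extrapolated value = (4·A(h/2) − A(h)) / (4 − 1)
= (4·3.6165036 − 3.6597935) / 3
= 10.8062209 / 3 = 3.6020736

3.60207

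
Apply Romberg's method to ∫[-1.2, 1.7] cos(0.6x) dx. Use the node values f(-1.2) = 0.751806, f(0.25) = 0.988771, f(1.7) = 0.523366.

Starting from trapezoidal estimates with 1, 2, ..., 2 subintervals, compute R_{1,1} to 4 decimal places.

R_{0,0} (trapezoid, 1 panel, h=2.9000): 1.848999
R_{1,0} (trapezoid, 2 panels, h=1.4500): 2.358218
R_{1,1} = 2.358218 + (2.358218 − 1.848999)/3 = 2.527958

2.5280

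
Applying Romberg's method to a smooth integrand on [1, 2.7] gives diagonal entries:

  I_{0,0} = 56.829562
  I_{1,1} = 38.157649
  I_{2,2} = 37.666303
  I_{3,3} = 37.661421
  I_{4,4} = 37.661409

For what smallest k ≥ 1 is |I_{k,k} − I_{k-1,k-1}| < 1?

|I_{1,1} − I_{0,0}| = 18.671913 ≥ 1
|I_{2,2} − I_{1,1}| = 0.491346 < 1

k = 2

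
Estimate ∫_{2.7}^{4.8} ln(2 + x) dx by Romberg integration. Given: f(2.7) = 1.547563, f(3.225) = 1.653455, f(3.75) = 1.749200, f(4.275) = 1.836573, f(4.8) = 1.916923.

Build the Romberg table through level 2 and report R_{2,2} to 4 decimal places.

3.6615

R_{0,0} (trapezoid, 1 panel, h=2.1000): 3.637710
R_{1,0} (trapezoid, 2 panels, h=1.0500): 3.655515
R_{2,0} (trapezoid, 4 panels, h=0.5250): 3.660022
R_{1,1} = 3.655515 + (3.655515 − 3.637710)/3 = 3.661450
R_{2,1} = 3.660022 + (3.660022 − 3.655515)/3 = 3.661524
R_{2,2} = 3.661524 + (3.661524 − 3.661450)/15 = 3.661529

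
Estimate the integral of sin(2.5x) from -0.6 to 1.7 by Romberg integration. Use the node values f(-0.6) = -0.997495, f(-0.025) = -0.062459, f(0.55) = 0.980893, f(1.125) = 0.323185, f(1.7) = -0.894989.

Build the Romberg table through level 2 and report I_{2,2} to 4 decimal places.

0.1755

I_{0,0} (trapezoid, 1 panel, h=2.3000): -2.176357
I_{1,0} (trapezoid, 2 panels, h=1.1500): 0.039849
I_{2,0} (trapezoid, 4 panels, h=0.5750): 0.169842
I_{1,1} = 0.039849 + (0.039849 − (-2.176357))/3 = 0.778584
I_{2,1} = 0.169842 + (0.169842 − 0.039849)/3 = 0.213173
I_{2,2} = 0.213173 + (0.213173 − 0.778584)/15 = 0.175479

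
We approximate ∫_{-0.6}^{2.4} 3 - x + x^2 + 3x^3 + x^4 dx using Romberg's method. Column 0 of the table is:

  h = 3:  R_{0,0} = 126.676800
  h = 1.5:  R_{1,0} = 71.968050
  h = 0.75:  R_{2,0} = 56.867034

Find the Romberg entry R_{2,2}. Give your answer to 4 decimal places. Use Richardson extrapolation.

R_{1,1} = 71.968050 + (71.968050 − 126.676800)/3 = 53.731800
R_{2,1} = (4·56.867034 − 71.968050) / 3 = 51.833362
R_{2,2} = 51.833362 + (51.833362 − 53.731800)/15 = 51.706799
(Column j=1 coincides with Simpson's rule on the same nodes.)

51.7068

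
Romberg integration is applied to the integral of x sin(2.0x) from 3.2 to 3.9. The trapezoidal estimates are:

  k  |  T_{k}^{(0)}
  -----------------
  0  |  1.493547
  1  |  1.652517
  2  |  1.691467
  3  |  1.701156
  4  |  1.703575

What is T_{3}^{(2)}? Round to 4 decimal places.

1.7044

Richardson extrapolation on the trapezoidal column (denominator 4−1=3):
T_{2}^{(1)} = 1.691467 + (1.691467 − 1.652517)/3 = 1.704450
T_{3}^{(1)} = 1.701156 + (1.701156 − 1.691467)/3 = 1.704386
T_{3}^{(2)} = (16·1.704386 − 1.704450) / 15 = 1.704382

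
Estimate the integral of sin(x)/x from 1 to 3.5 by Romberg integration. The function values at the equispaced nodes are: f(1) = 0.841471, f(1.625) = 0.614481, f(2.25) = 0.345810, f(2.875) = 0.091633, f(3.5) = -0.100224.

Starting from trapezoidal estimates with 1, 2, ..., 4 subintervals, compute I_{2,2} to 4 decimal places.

0.8871

I_{0,0} (trapezoid, 1 panel, h=2.5000): 0.926559
I_{1,0} (trapezoid, 2 panels, h=1.2500): 0.895542
I_{2,0} (trapezoid, 4 panels, h=0.6250): 0.889092
I_{1,1} = 0.895542 + (0.895542 − 0.926559)/3 = 0.885203
I_{2,1} = 0.889092 + (0.889092 − 0.895542)/3 = 0.886942
I_{2,2} = 0.886942 + (0.886942 − 0.885203)/15 = 0.887058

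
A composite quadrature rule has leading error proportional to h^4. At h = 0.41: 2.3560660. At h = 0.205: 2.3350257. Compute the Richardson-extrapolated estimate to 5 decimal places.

2.33362

Extrapolated value = (16·A(h/2) − A(h)) / (16 − 1)
= (16·2.3350257 − 2.3560660) / 15
= 35.0043452 / 15 = 2.3336230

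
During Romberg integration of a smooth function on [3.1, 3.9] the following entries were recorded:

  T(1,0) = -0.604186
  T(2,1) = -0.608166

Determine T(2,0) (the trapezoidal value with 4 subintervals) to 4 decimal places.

-0.6072

From T(2,1) = (4·T(2,0) − T(1,0))/3, solve for T(2,0):
4·T(2,0) = 3·(-0.608166) + (-0.604186) = -2.428684
T(2,0) = -0.607171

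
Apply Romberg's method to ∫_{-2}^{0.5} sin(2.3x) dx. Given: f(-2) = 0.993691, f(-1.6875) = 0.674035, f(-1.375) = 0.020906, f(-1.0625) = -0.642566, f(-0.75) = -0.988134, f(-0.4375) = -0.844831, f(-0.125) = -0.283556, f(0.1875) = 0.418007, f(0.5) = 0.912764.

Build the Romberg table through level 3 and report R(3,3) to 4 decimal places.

R(0,0) (trapezoid, 1 panel, h=2.5000): 2.383069
R(1,0) (trapezoid, 2 panels, h=1.2500): -0.043633
R(2,0) (trapezoid, 4 panels, h=0.6250): -0.185973
R(3,0) (trapezoid, 8 panels, h=0.3125): -0.216535
R(1,1) = -0.043633 + (-0.043633 − 2.383069)/3 = -0.852534
R(2,1) = -0.185973 + (-0.185973 − (-0.043633))/3 = -0.233420
R(3,1) = -0.216535 + (-0.216535 − (-0.185973))/3 = -0.226722
R(2,2) = -0.233420 + (-0.233420 − (-0.852534))/15 = -0.192146
R(3,2) = -0.226722 + (-0.226722 − (-0.233420))/15 = -0.226275
R(3,3) = -0.226275 + (-0.226275 − (-0.192146))/63 = -0.226817

-0.2268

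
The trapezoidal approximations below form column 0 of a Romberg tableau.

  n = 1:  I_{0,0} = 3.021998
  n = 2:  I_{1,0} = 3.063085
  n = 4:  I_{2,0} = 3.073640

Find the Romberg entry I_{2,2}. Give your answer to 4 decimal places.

3.0772

Richardson extrapolation on the trapezoidal column (denominator 4−1=3):
I_{1,1} = (4·3.063085 − 3.021998) / 3 = 3.076781
I_{2,1} = (4·3.073640 − 3.063085) / 3 = 3.077158
I_{2,2} = 3.077158 + (3.077158 − 3.076781)/15 = 3.077183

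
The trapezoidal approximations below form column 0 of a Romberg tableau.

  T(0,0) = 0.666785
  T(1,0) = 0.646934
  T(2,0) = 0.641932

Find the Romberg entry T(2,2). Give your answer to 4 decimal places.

Richardson extrapolation on the trapezoidal column (denominator 4−1=3):
T(1,1) = (4·0.646934 − 0.666785) / 3 = 0.640317
T(2,1) = (4·0.641932 − 0.646934) / 3 = 0.640265
T(2,2) = (16·0.640265 − 0.640317) / 15 = 0.640262

0.6403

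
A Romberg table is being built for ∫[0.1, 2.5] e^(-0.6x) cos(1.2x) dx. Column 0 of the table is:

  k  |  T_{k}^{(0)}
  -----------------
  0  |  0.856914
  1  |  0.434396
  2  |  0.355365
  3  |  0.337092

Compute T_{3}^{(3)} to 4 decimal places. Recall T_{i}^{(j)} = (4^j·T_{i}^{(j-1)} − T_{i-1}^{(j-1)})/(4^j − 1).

Richardson extrapolation on the trapezoidal column (denominator 4−1=3):
T_{1}^{(1)} = (4·0.434396 − 0.856914) / 3 = 0.293557
T_{2}^{(1)} = 0.355365 + (0.355365 − 0.434396)/3 = 0.329021
T_{3}^{(1)} = 0.337092 + (0.337092 − 0.355365)/3 = 0.331001
T_{2}^{(2)} = (16·0.329021 − 0.293557) / 15 = 0.331385
T_{3}^{(2)} = (16·0.331001 − 0.329021) / 15 = 0.331133
T_{3}^{(3)} = (64·0.331133 − 0.331385) / 63 = 0.331129
(Column j=1 coincides with Simpson's rule on the same nodes.)

0.3311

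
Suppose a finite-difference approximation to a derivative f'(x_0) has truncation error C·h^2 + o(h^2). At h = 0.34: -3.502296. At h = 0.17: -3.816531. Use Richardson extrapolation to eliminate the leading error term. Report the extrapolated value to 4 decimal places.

The leading error scales as h^2; refining by a factor of 2 reduces it by 2^2 = 4.
Extrapolated value = (4·A(h/2) − A(h)) / (4 − 1)
= (4·(-3.816531) − (-3.502296)) / 3
= -11.763828 / 3 = -3.921276

-3.9213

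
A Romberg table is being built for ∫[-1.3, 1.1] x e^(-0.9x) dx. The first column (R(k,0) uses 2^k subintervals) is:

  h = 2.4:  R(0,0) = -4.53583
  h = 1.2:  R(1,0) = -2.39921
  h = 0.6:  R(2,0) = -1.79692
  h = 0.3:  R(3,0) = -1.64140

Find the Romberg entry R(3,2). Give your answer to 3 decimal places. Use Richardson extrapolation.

Richardson extrapolation on the trapezoidal column (denominator 4−1=3):
R(2,1) = -1.79692 + (-1.79692 − (-2.39921))/3 = -1.59616
R(3,1) = -1.64140 + (-1.64140 − (-1.79692))/3 = -1.58956
R(3,2) = -1.58956 + (-1.58956 − (-1.59616))/15 = -1.58912

-1.589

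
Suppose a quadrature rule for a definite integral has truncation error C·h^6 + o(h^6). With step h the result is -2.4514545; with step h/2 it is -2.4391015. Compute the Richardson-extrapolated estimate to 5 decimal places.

-2.43891

Extrapolated value = (64·A(h/2) − A(h)) / (64 − 1)
= (64·(-2.4391015) − (-2.4514545)) / 63
= -153.6510415 / 63 = -2.4389054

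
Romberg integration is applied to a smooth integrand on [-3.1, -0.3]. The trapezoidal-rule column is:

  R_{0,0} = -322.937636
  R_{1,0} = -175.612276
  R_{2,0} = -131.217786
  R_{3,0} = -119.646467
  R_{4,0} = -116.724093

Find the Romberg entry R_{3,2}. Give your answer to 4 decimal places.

-115.7473

Richardson extrapolation on the trapezoidal column (denominator 4−1=3):
R_{2,1} = (4·(-131.217786) − (-175.612276)) / 3 = -116.419623
R_{3,1} = -119.646467 + (-119.646467 − (-131.217786))/3 = -115.789361
R_{3,2} = -115.789361 + (-115.789361 − (-116.419623))/15 = -115.747344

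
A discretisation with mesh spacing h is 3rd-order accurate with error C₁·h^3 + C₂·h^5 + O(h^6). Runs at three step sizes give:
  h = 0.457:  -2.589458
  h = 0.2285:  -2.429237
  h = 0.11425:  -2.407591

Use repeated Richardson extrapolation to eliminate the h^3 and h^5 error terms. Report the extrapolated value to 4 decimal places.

-2.4044

First eliminate the h^3 term (factor 2^3 = 8):
  B₁ = (8·(-2.429237) − (-2.589458))/7 = -2.406348
  B₂ = (8·(-2.407591) − (-2.429237))/7 = -2.404499
Then eliminate the h^5 term (factor 2^5 = 32):
  (32·(-2.404499) − (-2.406348))/31 = -2.404439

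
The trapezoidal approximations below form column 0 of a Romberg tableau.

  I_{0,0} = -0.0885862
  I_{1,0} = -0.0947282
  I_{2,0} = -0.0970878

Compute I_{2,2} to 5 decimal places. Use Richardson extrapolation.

-0.09795

I_{1,1} = (4·(-0.0947282) − (-0.0885862)) / 3 = -0.0967755
I_{2,1} = (4·(-0.0970878) − (-0.0947282)) / 3 = -0.0978743
I_{2,2} = (16·(-0.0978743) − (-0.0967755)) / 15 = -0.0979476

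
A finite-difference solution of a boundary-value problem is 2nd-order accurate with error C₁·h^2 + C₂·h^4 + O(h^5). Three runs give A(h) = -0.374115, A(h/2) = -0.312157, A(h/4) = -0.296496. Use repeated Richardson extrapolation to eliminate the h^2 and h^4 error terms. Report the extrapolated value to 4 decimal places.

-0.2913

First eliminate the h^2 term (factor 2^2 = 4):
  B₁ = (4·(-0.312157) − (-0.374115))/3 = -0.291504
  B₂ = (4·(-0.296496) − (-0.312157))/3 = -0.291276
Then eliminate the h^4 term (factor 2^4 = 16):
  (16·(-0.291276) − (-0.291504))/15 = -0.291261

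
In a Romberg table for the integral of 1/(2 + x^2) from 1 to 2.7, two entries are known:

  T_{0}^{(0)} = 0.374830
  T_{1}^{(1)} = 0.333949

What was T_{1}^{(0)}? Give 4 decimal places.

From T_{1}^{(1)} = (4·T_{1}^{(0)} − T_{0}^{(0)})/3, solve for T_{1}^{(0)}:
4·T_{1}^{(0)} = 3·0.333949 + 0.374830 = 1.376677
T_{1}^{(0)} = 0.344169

0.3442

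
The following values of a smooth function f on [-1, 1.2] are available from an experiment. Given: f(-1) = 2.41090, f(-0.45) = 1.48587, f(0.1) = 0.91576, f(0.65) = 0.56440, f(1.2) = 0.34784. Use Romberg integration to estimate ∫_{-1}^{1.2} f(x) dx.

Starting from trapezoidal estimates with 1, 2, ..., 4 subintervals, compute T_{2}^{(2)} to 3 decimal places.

2.344

T_{0}^{(0)} (trapezoid, 1 panel, h=2.2000): 3.03461
T_{1}^{(0)} (trapezoid, 2 panels, h=1.1000): 2.52464
T_{2}^{(0)} (trapezoid, 4 panels, h=0.5500): 2.38997
T_{1}^{(1)} = 2.52464 + (2.52464 − 3.03461)/3 = 2.35465
T_{2}^{(1)} = 2.38997 + (2.38997 − 2.52464)/3 = 2.34508
T_{2}^{(2)} = 2.34508 + (2.34508 − 2.35465)/15 = 2.34444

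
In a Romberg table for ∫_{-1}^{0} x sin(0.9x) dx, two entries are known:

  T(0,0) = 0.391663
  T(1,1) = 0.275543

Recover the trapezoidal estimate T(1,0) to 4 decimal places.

From T(1,1) = (4·T(1,0) − T(0,0))/3, solve for T(1,0):
4·T(1,0) = 3·0.275543 + 0.391663 = 1.218292
T(1,0) = 0.304573

0.3046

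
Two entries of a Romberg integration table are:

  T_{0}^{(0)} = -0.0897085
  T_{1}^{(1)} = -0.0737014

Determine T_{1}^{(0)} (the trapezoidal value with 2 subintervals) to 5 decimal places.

From T_{1}^{(1)} = (4·T_{1}^{(0)} − T_{0}^{(0)})/3, solve for T_{1}^{(0)}:
4·T_{1}^{(0)} = 3·(-0.0737014) + (-0.0897085) = -0.3108127
T_{1}^{(0)} = -0.0777032

-0.07770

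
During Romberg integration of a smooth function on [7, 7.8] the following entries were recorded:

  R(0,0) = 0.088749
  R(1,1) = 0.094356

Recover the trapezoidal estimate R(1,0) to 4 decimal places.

0.0930

From R(1,1) = (4·R(1,0) − R(0,0))/3, solve for R(1,0):
4·R(1,0) = 3·0.094356 + 0.088749 = 0.371817
R(1,0) = 0.092954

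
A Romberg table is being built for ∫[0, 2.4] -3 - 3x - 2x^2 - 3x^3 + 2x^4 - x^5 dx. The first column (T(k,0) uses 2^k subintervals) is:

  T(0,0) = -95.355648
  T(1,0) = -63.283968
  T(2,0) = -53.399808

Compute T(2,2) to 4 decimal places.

-49.9392

T(1,1) = (4·(-63.283968) − (-95.355648)) / 3 = -52.593408
T(2,1) = -53.399808 + (-53.399808 − (-63.283968))/3 = -50.105088
T(2,2) = -50.105088 + (-50.105088 − (-52.593408))/15 = -49.939200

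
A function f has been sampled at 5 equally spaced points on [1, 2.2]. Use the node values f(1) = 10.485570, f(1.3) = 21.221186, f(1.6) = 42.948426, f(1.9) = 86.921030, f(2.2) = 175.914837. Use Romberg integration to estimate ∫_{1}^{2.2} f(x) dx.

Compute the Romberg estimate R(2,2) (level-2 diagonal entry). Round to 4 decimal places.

70.4098

R(0,0) (trapezoid, 1 panel, h=1.2000): 111.840244
R(1,0) (trapezoid, 2 panels, h=0.6000): 81.689178
R(2,0) (trapezoid, 4 panels, h=0.3000): 73.287254
R(1,1) = 81.689178 + (81.689178 − 111.840244)/3 = 71.638823
R(2,1) = 73.287254 + (73.287254 − 81.689178)/3 = 70.486613
R(2,2) = 70.486613 + (70.486613 − 71.638823)/15 = 70.409799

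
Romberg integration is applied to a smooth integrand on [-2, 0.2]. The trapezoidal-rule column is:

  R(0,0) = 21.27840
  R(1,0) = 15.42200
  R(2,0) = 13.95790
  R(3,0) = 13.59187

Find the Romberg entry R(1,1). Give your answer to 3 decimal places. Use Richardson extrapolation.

Richardson extrapolation on the trapezoidal column (denominator 4−1=3):
R(1,1) = (4·15.42200 − 21.27840) / 3 = 13.46987
(Column j=1 coincides with Simpson's rule on the same nodes.)

13.470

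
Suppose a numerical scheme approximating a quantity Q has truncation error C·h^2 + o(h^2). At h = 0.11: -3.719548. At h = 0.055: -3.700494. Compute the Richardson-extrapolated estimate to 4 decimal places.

-3.6941

Extrapolated value = (4·A(h/2) − A(h)) / (4 − 1)
= (4·(-3.700494) − (-3.719548)) / 3
= -11.082428 / 3 = -3.694143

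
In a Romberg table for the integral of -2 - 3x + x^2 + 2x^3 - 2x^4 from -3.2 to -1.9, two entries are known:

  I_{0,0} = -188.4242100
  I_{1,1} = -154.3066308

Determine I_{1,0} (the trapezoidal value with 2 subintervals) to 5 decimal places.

From I_{1,1} = (4·I_{1,0} − I_{0,0})/3, solve for I_{1,0}:
4·I_{1,0} = 3·(-154.3066308) + (-188.4242100) = -651.3441024
I_{1,0} = -162.8360256

-162.83603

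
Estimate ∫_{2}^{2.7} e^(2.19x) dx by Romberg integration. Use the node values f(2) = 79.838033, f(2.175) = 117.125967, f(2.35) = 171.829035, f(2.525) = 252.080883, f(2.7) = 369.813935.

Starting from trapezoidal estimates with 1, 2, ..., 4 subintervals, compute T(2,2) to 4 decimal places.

T(0,0) (trapezoid, 1 panel, h=0.7000): 157.378189
T(1,0) (trapezoid, 2 panels, h=0.3500): 138.829257
T(2,0) (trapezoid, 4 panels, h=0.1750): 134.025827
T(1,1) = 138.829257 + (138.829257 − 157.378189)/3 = 132.646280
T(2,1) = 134.025827 + (134.025827 − 138.829257)/3 = 132.424684
T(2,2) = 132.424684 + (132.424684 − 132.646280)/15 = 132.409911

132.4099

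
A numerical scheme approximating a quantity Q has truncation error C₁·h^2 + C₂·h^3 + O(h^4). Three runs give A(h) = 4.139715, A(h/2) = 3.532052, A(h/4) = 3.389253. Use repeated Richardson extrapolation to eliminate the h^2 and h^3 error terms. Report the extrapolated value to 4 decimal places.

3.3434

First eliminate the h^2 term (factor 2^2 = 4):
  B₁ = (4·3.532052 − 4.139715)/3 = 3.329498
  B₂ = (4·3.389253 − 3.532052)/3 = 3.341653
Then eliminate the h^3 term (factor 2^3 = 8):
  (8·3.341653 − 3.329498)/7 = 3.343389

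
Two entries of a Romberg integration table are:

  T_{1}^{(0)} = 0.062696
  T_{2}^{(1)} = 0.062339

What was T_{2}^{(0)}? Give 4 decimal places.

From T_{2}^{(1)} = (4·T_{2}^{(0)} − T_{1}^{(0)})/3, solve for T_{2}^{(0)}:
4·T_{2}^{(0)} = 3·0.062339 + 0.062696 = 0.249713
T_{2}^{(0)} = 0.062428

0.0624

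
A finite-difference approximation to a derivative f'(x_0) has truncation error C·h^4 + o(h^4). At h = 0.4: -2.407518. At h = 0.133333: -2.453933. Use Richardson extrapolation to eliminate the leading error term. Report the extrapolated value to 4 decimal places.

-2.4545

Extrapolated value = (81·A(h/3) − A(h)) / (81 − 1)
= (81·(-2.453933) − (-2.407518)) / 80
= -196.361055 / 80 = -2.454513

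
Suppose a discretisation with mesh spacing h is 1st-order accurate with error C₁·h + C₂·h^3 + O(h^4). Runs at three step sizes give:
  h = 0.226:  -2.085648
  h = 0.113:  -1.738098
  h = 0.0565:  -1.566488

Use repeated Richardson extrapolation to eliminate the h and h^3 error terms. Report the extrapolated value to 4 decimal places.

-1.3955

First eliminate the h term (factor 2^1 = 2):
  B₁ = (2·(-1.738098) − (-2.085648))/1 = -1.390548
  B₂ = (2·(-1.566488) − (-1.738098))/1 = -1.394878
Then eliminate the h^3 term (factor 2^3 = 8):
  (8·(-1.394878) − (-1.390548))/7 = -1.395497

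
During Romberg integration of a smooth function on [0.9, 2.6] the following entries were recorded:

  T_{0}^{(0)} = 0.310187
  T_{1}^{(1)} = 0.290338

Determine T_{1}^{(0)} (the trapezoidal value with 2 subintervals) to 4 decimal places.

0.2953

From T_{1}^{(1)} = (4·T_{1}^{(0)} − T_{0}^{(0)})/3, solve for T_{1}^{(0)}:
4·T_{1}^{(0)} = 3·0.290338 + 0.310187 = 1.181201
T_{1}^{(0)} = 0.295300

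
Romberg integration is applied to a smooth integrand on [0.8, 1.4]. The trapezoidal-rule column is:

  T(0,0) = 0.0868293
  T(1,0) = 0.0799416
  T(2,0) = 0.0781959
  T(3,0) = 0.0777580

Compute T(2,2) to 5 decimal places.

0.07761

Richardson extrapolation on the trapezoidal column (denominator 4−1=3):
T(1,1) = (4·0.0799416 − 0.0868293) / 3 = 0.0776457
T(2,1) = (4·0.0781959 − 0.0799416) / 3 = 0.0776140
T(2,2) = (16·0.0776140 − 0.0776457) / 15 = 0.0776119
(Column j=1 coincides with Simpson's rule on the same nodes.)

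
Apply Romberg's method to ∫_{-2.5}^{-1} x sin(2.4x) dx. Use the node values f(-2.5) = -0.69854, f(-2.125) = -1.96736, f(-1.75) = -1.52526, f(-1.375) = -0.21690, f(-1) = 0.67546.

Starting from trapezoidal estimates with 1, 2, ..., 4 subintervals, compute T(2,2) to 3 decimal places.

T(0,0) (trapezoid, 1 panel, h=1.5000): -0.01731
T(1,0) (trapezoid, 2 panels, h=0.7500): -1.15260
T(2,0) (trapezoid, 4 panels, h=0.3750): -1.39540
T(1,1) = -1.15260 + (-1.15260 − (-0.01731))/3 = -1.53103
T(2,1) = -1.39540 + (-1.39540 − (-1.15260))/3 = -1.47633
T(2,2) = -1.47633 + (-1.47633 − (-1.53103))/15 = -1.47268

-1.473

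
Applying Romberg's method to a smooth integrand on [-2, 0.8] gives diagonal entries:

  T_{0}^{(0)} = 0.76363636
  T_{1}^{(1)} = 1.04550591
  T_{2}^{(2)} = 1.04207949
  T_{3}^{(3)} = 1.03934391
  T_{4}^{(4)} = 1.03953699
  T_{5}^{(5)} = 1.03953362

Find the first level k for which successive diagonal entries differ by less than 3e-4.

k = 4

|T_{1}^{(1)} − T_{0}^{(0)}| = 0.28186955 ≥ 3e-4
|T_{2}^{(2)} − T_{1}^{(1)}| = 0.00342642 ≥ 3e-4
|T_{3}^{(3)} − T_{2}^{(2)}| = 0.00273558 ≥ 3e-4
|T_{4}^{(4)} − T_{3}^{(3)}| = 0.00019308 < 3e-4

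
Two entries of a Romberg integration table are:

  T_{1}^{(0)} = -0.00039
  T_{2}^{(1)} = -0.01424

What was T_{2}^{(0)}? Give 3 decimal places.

From T_{2}^{(1)} = (4·T_{2}^{(0)} − T_{1}^{(0)})/3, solve for T_{2}^{(0)}:
4·T_{2}^{(0)} = 3·(-0.01424) + (-0.00039) = -0.04311
T_{2}^{(0)} = -0.01078

-0.011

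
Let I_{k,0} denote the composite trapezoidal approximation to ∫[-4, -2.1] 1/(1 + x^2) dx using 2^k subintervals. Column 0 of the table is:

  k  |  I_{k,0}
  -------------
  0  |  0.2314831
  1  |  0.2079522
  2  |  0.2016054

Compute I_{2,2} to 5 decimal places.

0.19945

Richardson extrapolation on the trapezoidal column (denominator 4−1=3):
I_{1,1} = 0.2079522 + (0.2079522 − 0.2314831)/3 = 0.2001086
I_{2,1} = 0.2016054 + (0.2016054 − 0.2079522)/3 = 0.1994898
I_{2,2} = (16·0.1994898 − 0.2001086) / 15 = 0.1994485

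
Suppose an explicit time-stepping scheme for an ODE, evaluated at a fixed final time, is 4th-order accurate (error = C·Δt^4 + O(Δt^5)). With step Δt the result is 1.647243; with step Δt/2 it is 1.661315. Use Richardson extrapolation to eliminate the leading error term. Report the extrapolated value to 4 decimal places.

The leading error scales as Δt^4; refining by a factor of 2 reduces it by 2^4 = 16.
Extrapolated value = (16·A(Δt/2) − A(Δt)) / (16 − 1)
= (16·1.661315 − 1.647243) / 15
= 24.933797 / 15 = 1.662253

1.6623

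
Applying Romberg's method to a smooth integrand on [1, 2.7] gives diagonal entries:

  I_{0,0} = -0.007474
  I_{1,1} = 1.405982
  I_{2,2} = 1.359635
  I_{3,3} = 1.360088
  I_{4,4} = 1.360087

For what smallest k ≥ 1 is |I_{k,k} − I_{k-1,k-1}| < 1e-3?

|I_{1,1} − I_{0,0}| = 1.413456 ≥ 1e-3
|I_{2,2} − I_{1,1}| = 0.046347 ≥ 1e-3
|I_{3,3} − I_{2,2}| = 0.000453 < 1e-3

k = 3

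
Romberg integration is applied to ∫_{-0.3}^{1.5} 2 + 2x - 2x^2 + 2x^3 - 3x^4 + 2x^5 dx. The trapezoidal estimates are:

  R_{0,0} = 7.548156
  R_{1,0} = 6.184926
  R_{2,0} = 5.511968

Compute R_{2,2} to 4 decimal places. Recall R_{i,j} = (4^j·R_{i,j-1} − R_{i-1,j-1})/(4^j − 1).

Richardson extrapolation on the trapezoidal column (denominator 4−1=3):
R_{1,1} = 6.184926 + (6.184926 − 7.548156)/3 = 5.730516
R_{2,1} = (4·5.511968 − 6.184926) / 3 = 5.287649
R_{2,2} = (16·5.287649 − 5.730516) / 15 = 5.258125

5.2581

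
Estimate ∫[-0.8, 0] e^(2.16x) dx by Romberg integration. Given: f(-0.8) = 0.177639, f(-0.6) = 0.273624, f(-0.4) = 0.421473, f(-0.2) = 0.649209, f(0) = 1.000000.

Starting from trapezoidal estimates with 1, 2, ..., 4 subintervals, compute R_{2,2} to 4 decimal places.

R_{0,0} (trapezoid, 1 panel, h=0.8000): 0.471056
R_{1,0} (trapezoid, 2 panels, h=0.4000): 0.404117
R_{2,0} (trapezoid, 4 panels, h=0.2000): 0.386625
R_{1,1} = 0.404117 + (0.404117 − 0.471056)/3 = 0.381804
R_{2,1} = 0.386625 + (0.386625 − 0.404117)/3 = 0.380794
R_{2,2} = 0.380794 + (0.380794 − 0.381804)/15 = 0.380727

0.3807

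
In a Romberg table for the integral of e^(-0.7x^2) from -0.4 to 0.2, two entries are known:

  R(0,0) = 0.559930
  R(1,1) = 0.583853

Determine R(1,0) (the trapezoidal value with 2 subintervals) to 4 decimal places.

From R(1,1) = (4·R(1,0) − R(0,0))/3, solve for R(1,0):
4·R(1,0) = 3·0.583853 + 0.559930 = 2.311489
R(1,0) = 0.577872

0.5779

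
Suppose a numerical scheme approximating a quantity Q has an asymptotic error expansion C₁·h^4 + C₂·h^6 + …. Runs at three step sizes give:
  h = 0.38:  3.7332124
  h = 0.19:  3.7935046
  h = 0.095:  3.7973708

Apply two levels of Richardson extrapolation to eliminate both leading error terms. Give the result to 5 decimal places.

First eliminate the h^4 term (factor 2^4 = 16):
  B₁ = (16·3.7935046 − 3.7332124)/15 = 3.7975241
  B₂ = (16·3.7973708 − 3.7935046)/15 = 3.7976285
Then eliminate the h^6 term (factor 2^6 = 64):
  (64·3.7976285 − 3.7975241)/63 = 3.7976302

3.79763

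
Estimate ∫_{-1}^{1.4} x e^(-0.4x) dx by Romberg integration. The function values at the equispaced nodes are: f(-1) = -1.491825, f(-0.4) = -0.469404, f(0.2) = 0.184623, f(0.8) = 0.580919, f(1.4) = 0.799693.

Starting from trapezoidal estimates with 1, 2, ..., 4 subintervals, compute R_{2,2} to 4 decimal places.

R_{0,0} (trapezoid, 1 panel, h=2.4000): -0.830558
R_{1,0} (trapezoid, 2 panels, h=1.2000): -0.193732
R_{2,0} (trapezoid, 4 panels, h=0.6000): -0.029957
R_{1,1} = -0.193732 + (-0.193732 − (-0.830558))/3 = 0.018543
R_{2,1} = -0.029957 + (-0.029957 − (-0.193732))/3 = 0.024635
R_{2,2} = 0.024635 + (0.024635 − 0.018543)/15 = 0.025041

0.0250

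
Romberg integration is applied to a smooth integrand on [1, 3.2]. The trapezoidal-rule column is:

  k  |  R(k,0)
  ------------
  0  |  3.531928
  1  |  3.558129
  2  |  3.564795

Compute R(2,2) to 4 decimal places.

Richardson extrapolation on the trapezoidal column (denominator 4−1=3):
R(1,1) = 3.558129 + (3.558129 − 3.531928)/3 = 3.566863
R(2,1) = (4·3.564795 − 3.558129) / 3 = 3.567017
R(2,2) = (16·3.567017 − 3.566863) / 15 = 3.567027

3.5670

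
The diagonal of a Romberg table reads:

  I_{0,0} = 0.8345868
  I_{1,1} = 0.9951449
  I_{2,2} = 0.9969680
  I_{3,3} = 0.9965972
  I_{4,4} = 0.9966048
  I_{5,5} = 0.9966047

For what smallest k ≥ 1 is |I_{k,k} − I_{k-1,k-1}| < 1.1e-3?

|I_{1,1} − I_{0,0}| = 0.1605581 ≥ 1.1e-3
|I_{2,2} − I_{1,1}| = 0.0018231 ≥ 1.1e-3
|I_{3,3} − I_{2,2}| = 0.0003708 < 1.1e-3

k = 3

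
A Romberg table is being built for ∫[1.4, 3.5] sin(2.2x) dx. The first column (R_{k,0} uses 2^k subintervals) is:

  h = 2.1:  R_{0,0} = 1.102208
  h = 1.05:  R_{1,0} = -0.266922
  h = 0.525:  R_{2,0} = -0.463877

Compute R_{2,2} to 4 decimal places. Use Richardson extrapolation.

Richardson extrapolation on the trapezoidal column (denominator 4−1=3):
R_{1,1} = -0.266922 + (-0.266922 − 1.102208)/3 = -0.723299
R_{2,1} = -0.463877 + (-0.463877 − (-0.266922))/3 = -0.529529
R_{2,2} = (16·(-0.529529) − (-0.723299)) / 15 = -0.516611

-0.5166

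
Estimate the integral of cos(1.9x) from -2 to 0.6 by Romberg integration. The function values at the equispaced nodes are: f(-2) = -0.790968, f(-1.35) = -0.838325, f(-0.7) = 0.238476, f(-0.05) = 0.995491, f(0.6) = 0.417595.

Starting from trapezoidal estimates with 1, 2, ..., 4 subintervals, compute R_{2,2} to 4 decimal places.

R_{0,0} (trapezoid, 1 panel, h=2.6000): -0.485385
R_{1,0} (trapezoid, 2 panels, h=1.3000): 0.067326
R_{2,0} (trapezoid, 4 panels, h=0.6500): 0.135821
R_{1,1} = 0.067326 + (0.067326 − (-0.485385))/3 = 0.251563
R_{2,1} = 0.135821 + (0.135821 − 0.067326)/3 = 0.158653
R_{2,2} = 0.158653 + (0.158653 − 0.251563)/15 = 0.152459

0.1525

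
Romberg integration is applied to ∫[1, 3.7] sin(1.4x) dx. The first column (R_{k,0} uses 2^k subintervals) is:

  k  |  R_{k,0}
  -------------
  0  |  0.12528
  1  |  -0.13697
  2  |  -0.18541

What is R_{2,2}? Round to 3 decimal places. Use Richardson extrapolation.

-0.200

Richardson extrapolation on the trapezoidal column (denominator 4−1=3):
R_{1,1} = -0.13697 + (-0.13697 − 0.12528)/3 = -0.22439
R_{2,1} = (4·(-0.18541) − (-0.13697)) / 3 = -0.20156
R_{2,2} = -0.20156 + (-0.20156 − (-0.22439))/15 = -0.20004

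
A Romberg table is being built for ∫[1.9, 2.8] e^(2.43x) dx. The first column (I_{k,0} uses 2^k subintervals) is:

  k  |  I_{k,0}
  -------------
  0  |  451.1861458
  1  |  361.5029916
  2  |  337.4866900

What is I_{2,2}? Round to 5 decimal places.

Richardson extrapolation on the trapezoidal column (denominator 4−1=3):
I_{1,1} = (4·361.5029916 − 451.1861458) / 3 = 331.6086069
I_{2,1} = 337.4866900 + (337.4866900 − 361.5029916)/3 = 329.4812561
I_{2,2} = (16·329.4812561 − 331.6086069) / 15 = 329.3394327

329.33943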